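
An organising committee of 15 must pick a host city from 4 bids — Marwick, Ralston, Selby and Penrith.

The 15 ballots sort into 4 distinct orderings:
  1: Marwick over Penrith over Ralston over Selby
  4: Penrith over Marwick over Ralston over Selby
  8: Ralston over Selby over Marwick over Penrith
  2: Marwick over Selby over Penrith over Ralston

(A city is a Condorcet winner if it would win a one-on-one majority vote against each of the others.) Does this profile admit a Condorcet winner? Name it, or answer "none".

Head-to-head results (15 organisers):
Marwick vs Ralston: Marwick preferred on 1+4+2 = 7 ballots; Ralston wins 8–7.
Marwick vs Selby: Selby wins 8–7.
Marwick–Penrith: Marwick 11–4.
Ralston–Selby: Ralston 13–2.
Ralston vs Penrith: Ralston is ranked higher on 8 ballots, Penrith on 7. Ralston wins 8–7.
Selby vs Penrith: Selby is ranked higher on 8+2 = 10 ballots, Penrith on 5. Selby wins 10–5.
Ralston beats each of Marwick, Selby, Penrith — Ralston is the Condorcet winner.

Ralston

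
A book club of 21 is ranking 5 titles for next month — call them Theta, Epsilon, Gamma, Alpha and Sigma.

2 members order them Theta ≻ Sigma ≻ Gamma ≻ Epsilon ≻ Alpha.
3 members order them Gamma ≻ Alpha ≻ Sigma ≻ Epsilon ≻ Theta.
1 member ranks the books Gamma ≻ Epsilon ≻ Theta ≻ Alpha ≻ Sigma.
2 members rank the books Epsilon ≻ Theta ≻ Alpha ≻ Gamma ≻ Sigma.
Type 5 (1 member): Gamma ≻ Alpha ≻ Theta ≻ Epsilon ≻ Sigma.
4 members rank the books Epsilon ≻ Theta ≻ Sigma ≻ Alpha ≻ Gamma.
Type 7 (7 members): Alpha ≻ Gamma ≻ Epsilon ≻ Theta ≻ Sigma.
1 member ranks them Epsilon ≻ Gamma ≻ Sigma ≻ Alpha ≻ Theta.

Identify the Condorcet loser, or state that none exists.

Pairwise majorities:
Theta vs Epsilon: 2+1 = 3 for Theta, 18 for Epsilon — Epsilon by 18–3.
Theta vs Gamma: Gamma, 13–8.
Theta vs Alpha: Theta preferred on 2+1+2+4 = 9 ballots; Alpha wins 12–9.
Theta vs Sigma: Theta wins 17–4.
Epsilon vs Gamma: Epsilon preferred on 2+4+1 = 7 ballots; Gamma wins 14–7.
Epsilon vs Alpha: Epsilon preferred on 2+1+2+4+1 = 10 ballots; Alpha wins 11–10.
Epsilon vs Sigma: Epsilon is ranked higher on 1+2+1+4+7+1 = 16 ballots, Sigma on 5. Epsilon wins 16–5.
Gamma vs Alpha: 2+3+1+1+1 = 8 for Gamma, 13 for Alpha — Alpha by 13–8.
Gamma vs Sigma: 15 to 6, Gamma.
Alpha–Sigma: Alpha 14–7.
Only Sigma has no wins; Sigma is the Condorcet loser.

Sigma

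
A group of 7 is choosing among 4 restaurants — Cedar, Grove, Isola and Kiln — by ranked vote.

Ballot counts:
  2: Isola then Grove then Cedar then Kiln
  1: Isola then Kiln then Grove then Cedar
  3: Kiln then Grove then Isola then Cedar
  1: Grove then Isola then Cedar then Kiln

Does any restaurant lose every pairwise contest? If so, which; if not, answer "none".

Head-to-head results (7 friends):
Cedar–Grove: Grove 7–0.
Cedar vs Isola: Isola wins 7–0.
Cedar vs Kiln: Cedar preferred on 2+1 = 3 ballots; Kiln wins 4–3.
Grove vs Isola: 3+1 = 4 for Grove, 3 for Isola — Grove by 4–3.
Grove–Kiln: Kiln 4–3.
Isola–Kiln: Isola 4–3.
Cedar is beaten in every head-to-head and is the Condorcet loser.

Cedar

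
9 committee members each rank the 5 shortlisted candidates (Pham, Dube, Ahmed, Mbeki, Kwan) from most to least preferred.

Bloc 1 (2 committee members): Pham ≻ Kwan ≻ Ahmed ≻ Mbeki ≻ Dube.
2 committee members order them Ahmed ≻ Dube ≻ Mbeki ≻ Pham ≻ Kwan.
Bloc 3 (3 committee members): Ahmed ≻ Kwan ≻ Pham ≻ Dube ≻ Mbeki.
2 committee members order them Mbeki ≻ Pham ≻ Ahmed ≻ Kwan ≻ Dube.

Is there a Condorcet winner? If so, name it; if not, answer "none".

Pairwise majorities:
Pham vs Dube: Pham preferred on 2+3+2 = 7 ballots; Pham wins 7–2.
Pham vs Ahmed: Ahmed, 5–4.
Pham vs Mbeki: Pham preferred on 2+3 = 5 ballots; Pham wins 5–4.
Pham vs Kwan: Pham, 6–3.
Dube vs Ahmed: 0 to 9, Ahmed.
Dube–Mbeki: Dube 5–4.
Dube vs Kwan: Kwan, 7–2.
Ahmed vs Mbeki: 7 to 2, Ahmed.
Ahmed vs Kwan: 2+3+2 = 7 for Ahmed, 2 for Kwan — Ahmed by 7–2.
Mbeki vs Kwan: Kwan, 5–4.
Ahmed defeats every rival head-to-head and is the Condorcet winner.

Ahmed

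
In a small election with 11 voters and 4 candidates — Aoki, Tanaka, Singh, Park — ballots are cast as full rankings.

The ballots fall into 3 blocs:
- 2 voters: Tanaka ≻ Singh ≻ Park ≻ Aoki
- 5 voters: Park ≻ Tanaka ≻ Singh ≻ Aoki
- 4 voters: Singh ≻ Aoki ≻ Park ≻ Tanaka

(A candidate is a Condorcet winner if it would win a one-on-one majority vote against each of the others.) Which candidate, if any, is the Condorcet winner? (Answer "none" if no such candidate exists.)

none

Check each pair by majority over 11 ballots:
Aoki–Tanaka: Tanaka 7–4.
Aoki–Singh: Singh 11–0.
Aoki–Park: Park 7–4.
Tanaka–Singh: Tanaka 7–4.
Tanaka vs Park: Park, 9–2.
Singh–Park: Singh 6–5.
Each candidate drops at least one matchup (Aoki loses to Tanaka; Tanaka loses to Park; Singh loses to Tanaka; Park loses to Singh); the cycle Tanaka → Singh → Park → Tanaka rules out a Condorcet winner.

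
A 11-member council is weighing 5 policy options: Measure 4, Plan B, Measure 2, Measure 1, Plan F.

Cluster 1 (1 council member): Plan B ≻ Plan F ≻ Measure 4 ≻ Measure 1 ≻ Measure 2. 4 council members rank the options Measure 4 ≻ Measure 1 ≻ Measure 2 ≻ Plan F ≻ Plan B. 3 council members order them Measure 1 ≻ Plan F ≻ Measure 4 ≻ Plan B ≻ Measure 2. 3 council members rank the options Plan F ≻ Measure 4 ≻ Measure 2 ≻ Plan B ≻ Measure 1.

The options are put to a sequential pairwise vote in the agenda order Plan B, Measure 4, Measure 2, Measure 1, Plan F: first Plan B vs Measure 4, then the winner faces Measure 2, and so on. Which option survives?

Plan F

Round 1: Plan B vs Measure 4 — 1–10, Measure 4 advances.
Round 2: Measure 4 vs Measure 2 — 11–0, Measure 4 advances.
Round 3: Measure 4 vs Measure 1 — 8–3, Measure 4 advances.
Round 4: Measure 4 vs Plan F — 4–7, Plan F advances.
The agenda winner is Plan F.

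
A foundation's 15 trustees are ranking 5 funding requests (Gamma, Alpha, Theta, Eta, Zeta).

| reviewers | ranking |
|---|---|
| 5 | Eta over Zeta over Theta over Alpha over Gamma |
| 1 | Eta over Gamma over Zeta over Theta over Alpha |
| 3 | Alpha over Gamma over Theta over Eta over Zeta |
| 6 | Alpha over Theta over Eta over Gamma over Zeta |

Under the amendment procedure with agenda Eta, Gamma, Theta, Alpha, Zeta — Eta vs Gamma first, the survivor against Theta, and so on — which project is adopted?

Round 1: Eta vs Gamma — 12–3, Eta advances.
Round 2: Eta vs Theta — 6–9, Theta advances.
Round 3: Theta vs Alpha — 6–9, Alpha advances.
Round 4: Alpha vs Zeta — 9–6, Alpha advances.
The agenda winner is Alpha.

Alpha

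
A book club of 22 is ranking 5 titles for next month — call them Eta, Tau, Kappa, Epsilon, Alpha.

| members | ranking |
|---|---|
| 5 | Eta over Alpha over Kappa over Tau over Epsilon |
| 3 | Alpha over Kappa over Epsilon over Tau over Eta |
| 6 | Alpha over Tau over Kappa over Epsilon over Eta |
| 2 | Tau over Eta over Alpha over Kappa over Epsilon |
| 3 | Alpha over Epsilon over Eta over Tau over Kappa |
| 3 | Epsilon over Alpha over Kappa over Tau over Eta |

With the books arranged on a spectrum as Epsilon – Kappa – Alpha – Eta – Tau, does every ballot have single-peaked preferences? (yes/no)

Axis positions: Epsilon=1, Kappa=2, Alpha=3, Eta=4, Tau=5.
Type 1 (peak Eta at position 4): ranking walks positions 4-3-2-5-1, expanding outward from the peak — single-peaked.
Type 2: ranking walks positions 3-2-1-5-4; Tau is ranked above Eta even though Eta lies between Tau and the peak Alpha on the axis — preferences dip and rise again. Not single-peaked.
Type 3: ranking walks positions 3-5-2-1-4; Tau is ranked above Eta even though Eta lies between Tau and the peak Alpha on the axis — preferences dip and rise again. Not single-peaked.
Type 4 (peak Tau at position 5): ranking walks positions 5-4-3-2-1, expanding outward from the peak — single-peaked.
Type 5: ranking walks positions 3-1-4-5-2; Epsilon is ranked above Kappa even though Kappa lies between Epsilon and the peak Alpha on the axis — preferences dip and rise again. Not single-peaked.
Type 6: ranking walks positions 1-3-2-5-4; Alpha is ranked above Kappa even though Kappa lies between Alpha and the peak Epsilon on the axis — preferences dip and rise again. Not single-peaked.
Type 2 violates single-peakedness, so the profile is not single-peaked on this axis.

no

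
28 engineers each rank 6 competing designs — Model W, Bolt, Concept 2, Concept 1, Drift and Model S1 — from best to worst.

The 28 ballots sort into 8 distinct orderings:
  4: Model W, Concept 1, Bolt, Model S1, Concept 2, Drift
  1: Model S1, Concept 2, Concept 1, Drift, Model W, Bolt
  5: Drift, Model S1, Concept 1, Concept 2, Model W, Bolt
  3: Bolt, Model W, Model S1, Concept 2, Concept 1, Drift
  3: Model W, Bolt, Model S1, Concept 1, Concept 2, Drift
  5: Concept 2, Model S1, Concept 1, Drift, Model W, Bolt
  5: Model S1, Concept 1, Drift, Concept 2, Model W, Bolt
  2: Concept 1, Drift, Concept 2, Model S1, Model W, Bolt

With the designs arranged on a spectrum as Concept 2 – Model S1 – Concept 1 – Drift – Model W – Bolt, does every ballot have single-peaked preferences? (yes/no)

no

Axis positions: Concept 2=1, Model S1=2, Concept 1=3, Drift=4, Model W=5, Bolt=6.
Cluster 1: ranking walks positions 5-3-6-2-1-4; Concept 1 is ranked above Drift even though Drift lies between Concept 1 and the peak Model W on the axis — preferences dip and rise again. Not single-peaked.
Cluster 2 (peak Model S1 at position 2): ranking walks positions 2-1-3-4-5-6, expanding outward from the peak — single-peaked.
Cluster 3: ranking walks positions 4-2-3-1-5-6; Model S1 is ranked above Concept 1 even though Concept 1 lies between Model S1 and the peak Drift on the axis — preferences dip and rise again. Not single-peaked.
Cluster 4: ranking walks positions 6-5-2-1-3-4; Model S1 is ranked above Drift even though Drift lies between Model S1 and the peak Bolt on the axis — preferences dip and rise again. Not single-peaked.
Cluster 5: ranking walks positions 5-6-2-3-1-4; Model S1 is ranked above Drift even though Drift lies between Model S1 and the peak Model W on the axis — preferences dip and rise again. Not single-peaked.
Cluster 6 (peak Concept 2 at position 1): ranking walks positions 1-2-3-4-5-6, expanding outward from the peak — single-peaked.
Cluster 7 (peak Model S1 at position 2): ranking walks positions 2-3-4-1-5-6, expanding outward from the peak — single-peaked.
Cluster 8: ranking walks positions 3-4-1-2-5-6; Concept 2 is ranked above Model S1 even though Model S1 lies between Concept 2 and the peak Concept 1 on the axis — preferences dip and rise again. Not single-peaked.
Cluster 1 violates single-peakedness, so the profile is not single-peaked on this axis.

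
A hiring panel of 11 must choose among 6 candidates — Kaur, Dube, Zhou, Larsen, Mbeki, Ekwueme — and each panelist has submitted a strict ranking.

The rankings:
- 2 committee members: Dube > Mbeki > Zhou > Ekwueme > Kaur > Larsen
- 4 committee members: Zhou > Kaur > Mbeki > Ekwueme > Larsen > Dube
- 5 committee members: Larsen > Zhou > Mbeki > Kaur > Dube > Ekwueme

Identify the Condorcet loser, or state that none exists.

Head-to-head results (11 committee members):
Kaur–Dube: Kaur 9–2.
Kaur vs Zhou: Kaur is ranked higher on 0 ballots, Zhou on 11. Zhou wins 11–0.
Kaur vs Larsen: Kaur, 6–5.
Kaur vs Mbeki: Mbeki, 7–4.
Kaur vs Ekwueme: Kaur preferred on 4+5 = 9 ballots; Kaur wins 9–2.
Dube vs Zhou: Zhou, 9–2.
Dube vs Larsen: Larsen wins 9–2.
Dube vs Mbeki: Dube preferred on 2 ballots; Mbeki wins 9–2.
Dube vs Ekwueme: Dube, 7–4.
Zhou–Larsen: Zhou 6–5.
Zhou vs Mbeki: Zhou wins 9–2.
Zhou vs Ekwueme: 2+4+5 = 11 for Zhou, 0 for Ekwueme — Zhou by 11–0.
Larsen–Mbeki: Mbeki 6–5.
Larsen vs Ekwueme: Ekwueme wins 6–5.
Mbeki vs Ekwueme: Mbeki is ranked higher on 2+4+5 = 11 ballots, Ekwueme on 0. Mbeki wins 11–0.
Each candidate has at least one pairwise win (Kaur beats Dube; Dube beats Ekwueme; Zhou beats Kaur; Larsen beats Dube; Mbeki beats Kaur; Ekwueme beats Larsen) — no Condorcet loser.

none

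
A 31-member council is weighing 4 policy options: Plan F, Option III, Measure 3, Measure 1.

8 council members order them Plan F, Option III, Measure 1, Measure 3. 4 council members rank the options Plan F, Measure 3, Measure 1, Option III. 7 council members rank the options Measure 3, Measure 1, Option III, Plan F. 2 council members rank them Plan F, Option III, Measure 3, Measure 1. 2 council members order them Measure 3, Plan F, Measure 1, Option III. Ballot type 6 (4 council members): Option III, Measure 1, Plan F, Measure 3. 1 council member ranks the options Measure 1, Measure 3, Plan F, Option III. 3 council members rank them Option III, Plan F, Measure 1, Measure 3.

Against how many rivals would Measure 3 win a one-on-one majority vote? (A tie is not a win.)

0

Measure 3 against each rival (31 council members):
Measure 3 vs Plan F: 7+2+1 = 10 for Measure 3, 21 for Plan F — Plan F by 21–10.
Measure 3–Option III: Option III 17–14.
Measure 3 vs Measure 1: Measure 1 wins 16–15.
Measure 3 beats no one; loses to Plan F, Option III, Measure 1 — 0 pairwise wins.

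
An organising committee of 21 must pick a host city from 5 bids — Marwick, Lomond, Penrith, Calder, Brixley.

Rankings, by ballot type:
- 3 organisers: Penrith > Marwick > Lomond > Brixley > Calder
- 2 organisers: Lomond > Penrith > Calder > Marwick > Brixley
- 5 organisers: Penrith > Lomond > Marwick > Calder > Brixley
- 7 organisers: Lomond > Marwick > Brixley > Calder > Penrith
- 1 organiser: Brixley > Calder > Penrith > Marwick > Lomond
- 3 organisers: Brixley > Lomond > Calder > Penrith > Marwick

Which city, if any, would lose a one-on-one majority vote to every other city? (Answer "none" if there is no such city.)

none

Pairwise majorities:
Marwick vs Lomond: Marwick is ranked higher on 3+1 = 4 ballots, Lomond on 17. Lomond wins 17–4.
Marwick vs Penrith: Marwick preferred on 7 ballots; Penrith wins 14–7.
Marwick vs Calder: Marwick is ranked higher on 3+5+7 = 15 ballots, Calder on 6. Marwick wins 15–6.
Marwick–Brixley: Marwick 17–4.
Lomond vs Penrith: Lomond wins 12–9.
Lomond vs Calder: Lomond preferred on 3+2+5+7+3 = 20 ballots; Lomond wins 20–1.
Lomond vs Brixley: 3+2+5+7 = 17 for Lomond, 4 for Brixley — Lomond by 17–4.
Penrith vs Calder: 10 to 11, Calder.
Penrith–Brixley: Brixley 11–10.
Calder vs Brixley: Calder preferred on 2+5 = 7 ballots; Brixley wins 14–7.
No city is winless: Marwick beats Calder; Lomond beats Marwick; Penrith beats Marwick; Calder beats Penrith; Brixley beats Penrith. There is no Condorcet loser.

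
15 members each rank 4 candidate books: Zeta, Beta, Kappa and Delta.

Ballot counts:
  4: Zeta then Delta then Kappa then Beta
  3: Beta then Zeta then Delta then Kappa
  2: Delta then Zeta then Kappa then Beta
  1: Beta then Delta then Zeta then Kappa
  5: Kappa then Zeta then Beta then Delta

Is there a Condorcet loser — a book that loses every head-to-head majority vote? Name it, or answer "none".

none

Head-to-head results (15 members):
Zeta vs Beta: Zeta, 11–4.
Zeta–Kappa: Zeta 10–5.
Zeta vs Delta: Zeta wins 12–3.
Beta vs Kappa: Kappa wins 11–4.
Beta vs Delta: Beta wins 9–6.
Kappa vs Delta: 5 to 10, Delta.
Every book wins at least one matchup (Zeta beats Beta; Beta beats Delta; Kappa beats Beta; Delta beats Kappa), so there is no Condorcet loser.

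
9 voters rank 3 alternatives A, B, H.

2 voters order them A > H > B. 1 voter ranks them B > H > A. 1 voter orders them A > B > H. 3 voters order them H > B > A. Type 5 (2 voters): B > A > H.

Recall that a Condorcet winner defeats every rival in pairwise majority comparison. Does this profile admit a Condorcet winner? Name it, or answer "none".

none

Check each pair by majority over 9 ballots:
A vs B: 3 to 6, B.
A vs H: A is ranked higher on 2+1+2 = 5 ballots, H on 4. A wins 5–4.
B vs H: 1+1+2 = 4 for B, 5 for H — H by 5–4.
Each alternative drops at least one matchup (A loses to B; B loses to H; H loses to A); the cycle A > H > B > A rules out a Condorcet winner.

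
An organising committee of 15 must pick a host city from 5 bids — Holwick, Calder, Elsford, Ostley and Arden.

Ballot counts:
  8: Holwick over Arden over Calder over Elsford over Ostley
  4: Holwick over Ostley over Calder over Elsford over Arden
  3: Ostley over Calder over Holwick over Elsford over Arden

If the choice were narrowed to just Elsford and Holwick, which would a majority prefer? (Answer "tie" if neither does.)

No ballot ranks Elsford above Holwick: 0.
Ballots ranking Holwick above Elsford: 15 − 0 = 15.
Holwick wins the head-to-head 15–0.

Holwick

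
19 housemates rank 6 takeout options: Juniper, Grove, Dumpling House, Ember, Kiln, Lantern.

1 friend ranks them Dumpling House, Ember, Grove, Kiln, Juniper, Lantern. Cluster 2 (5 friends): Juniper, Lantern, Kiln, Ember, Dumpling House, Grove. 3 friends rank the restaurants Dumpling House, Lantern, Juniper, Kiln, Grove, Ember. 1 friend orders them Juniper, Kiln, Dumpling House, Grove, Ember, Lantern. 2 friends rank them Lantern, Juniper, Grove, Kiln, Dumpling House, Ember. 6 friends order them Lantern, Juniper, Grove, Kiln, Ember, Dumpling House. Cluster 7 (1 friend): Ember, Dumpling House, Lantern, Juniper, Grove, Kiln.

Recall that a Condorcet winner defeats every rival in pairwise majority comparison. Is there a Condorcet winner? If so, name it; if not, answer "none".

Head-to-head results (19 friends):
Juniper vs Grove: Juniper, 18–1.
Juniper vs Dumpling House: Juniper wins 14–5.
Juniper vs Ember: Juniper wins 17–2.
Juniper vs Kiln: Juniper, 18–1.
Juniper vs Lantern: Lantern, 12–7.
Grove vs Dumpling House: Dumpling House, 11–8.
Grove–Ember: Grove 12–7.
Grove vs Kiln: Grove wins 10–9.
Grove vs Lantern: Lantern wins 17–2.
Dumpling House–Ember: Ember 12–7.
Dumpling House vs Kiln: Kiln, 14–5.
Dumpling House–Lantern: Lantern 13–6.
Ember–Kiln: Kiln 17–2.
Ember–Lantern: Lantern 16–3.
Kiln–Lantern: Lantern 17–2.
Lantern wins every pairwise contest, so Lantern is the Condorcet winner.

Lantern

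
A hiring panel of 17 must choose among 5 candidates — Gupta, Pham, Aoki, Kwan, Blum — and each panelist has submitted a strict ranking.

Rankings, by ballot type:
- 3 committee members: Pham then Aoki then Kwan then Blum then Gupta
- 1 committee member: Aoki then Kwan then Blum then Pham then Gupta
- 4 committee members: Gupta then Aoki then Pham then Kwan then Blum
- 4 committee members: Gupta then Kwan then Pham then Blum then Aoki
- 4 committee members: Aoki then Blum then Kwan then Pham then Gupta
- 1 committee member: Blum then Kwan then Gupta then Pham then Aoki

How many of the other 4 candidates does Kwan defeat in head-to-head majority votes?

3

Kwan against each rival (17 committee members):
Kwan vs Gupta: 3+1+4+1 = 9 for Kwan, 8 for Gupta — Kwan by 9–8.
Kwan vs Pham: Kwan preferred on 1+4+4+1 = 10 ballots; Kwan wins 10–7.
Kwan vs Aoki: 4+1 = 5 for Kwan, 12 for Aoki — Aoki by 12–5.
Kwan vs Blum: Kwan is ranked higher on 3+1+4+4 = 12 ballots, Blum on 5. Kwan wins 12–5.
Kwan beats Gupta, Pham, Blum; loses to Aoki — 3 pairwise wins.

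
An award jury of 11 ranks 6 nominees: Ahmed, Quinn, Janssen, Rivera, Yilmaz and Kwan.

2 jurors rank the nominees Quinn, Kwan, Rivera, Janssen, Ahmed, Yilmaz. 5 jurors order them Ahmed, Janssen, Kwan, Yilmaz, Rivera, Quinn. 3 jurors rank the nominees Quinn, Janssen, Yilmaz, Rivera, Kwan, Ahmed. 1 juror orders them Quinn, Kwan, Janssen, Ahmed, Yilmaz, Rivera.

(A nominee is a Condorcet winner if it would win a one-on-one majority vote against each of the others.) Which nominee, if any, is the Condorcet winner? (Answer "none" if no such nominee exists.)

Quinn

Check each pair by majority over 11 ballots:
Ahmed–Quinn: Quinn 6–5.
Ahmed–Janssen: Janssen 6–5.
Ahmed vs Rivera: Ahmed wins 6–5.
Ahmed–Yilmaz: Ahmed 8–3.
Ahmed vs Kwan: Kwan wins 6–5.
Quinn–Janssen: Quinn 6–5.
Quinn–Rivera: Quinn 6–5.
Quinn vs Yilmaz: Quinn wins 6–5.
Quinn–Kwan: Quinn 6–5.
Janssen vs Rivera: Janssen, 9–2.
Janssen–Yilmaz: Janssen 11–0.
Janssen vs Kwan: Janssen, 8–3.
Rivera vs Yilmaz: Yilmaz wins 9–2.
Rivera vs Kwan: Kwan, 8–3.
Yilmaz vs Kwan: Kwan wins 8–3.
Quinn defeats every rival head-to-head and is the Condorcet winner.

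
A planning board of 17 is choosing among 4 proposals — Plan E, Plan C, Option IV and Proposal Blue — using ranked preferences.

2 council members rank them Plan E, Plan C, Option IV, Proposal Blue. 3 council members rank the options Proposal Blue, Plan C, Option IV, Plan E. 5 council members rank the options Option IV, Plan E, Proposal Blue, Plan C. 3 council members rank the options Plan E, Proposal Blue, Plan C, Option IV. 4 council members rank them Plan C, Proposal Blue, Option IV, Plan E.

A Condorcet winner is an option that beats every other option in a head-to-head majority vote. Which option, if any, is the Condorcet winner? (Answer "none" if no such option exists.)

Check each pair by majority over 17 ballots:
Plan E vs Plan C: Plan E preferred on 2+5+3 = 10 ballots; Plan E wins 10–7.
Plan E vs Option IV: Plan E is ranked higher on 2+3 = 5 ballots, Option IV on 12. Option IV wins 12–5.
Plan E vs Proposal Blue: 10 to 7, Plan E.
Plan C vs Option IV: 12 to 5, Plan C.
Plan C vs Proposal Blue: Plan C is ranked higher on 2+4 = 6 ballots, Proposal Blue on 11. Proposal Blue wins 11–6.
Option IV vs Proposal Blue: Proposal Blue, 10–7.
Every option loses at least once (Plan E loses to Option IV; Plan C loses to Plan E; Option IV loses to Plan C; Proposal Blue loses to Plan E). The majority relation contains the cycle Plan E → Plan C → Option IV → Plan E, so there is no Condorcet winner.

none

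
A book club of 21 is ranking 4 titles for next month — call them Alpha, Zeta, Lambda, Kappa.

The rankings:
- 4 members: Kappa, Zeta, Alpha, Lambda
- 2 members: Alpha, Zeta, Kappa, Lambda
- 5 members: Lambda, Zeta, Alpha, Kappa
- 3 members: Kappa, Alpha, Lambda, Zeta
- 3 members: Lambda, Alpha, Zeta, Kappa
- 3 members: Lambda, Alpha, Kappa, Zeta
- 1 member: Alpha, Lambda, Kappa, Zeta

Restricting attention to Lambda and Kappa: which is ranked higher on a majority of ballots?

Ballots ranking Lambda above Kappa: 5 + 3 + 3 + 1 = 12.
Ballots ranking Kappa above Lambda: 21 − 12 = 9.
Lambda wins the head-to-head 12–9.

Lambda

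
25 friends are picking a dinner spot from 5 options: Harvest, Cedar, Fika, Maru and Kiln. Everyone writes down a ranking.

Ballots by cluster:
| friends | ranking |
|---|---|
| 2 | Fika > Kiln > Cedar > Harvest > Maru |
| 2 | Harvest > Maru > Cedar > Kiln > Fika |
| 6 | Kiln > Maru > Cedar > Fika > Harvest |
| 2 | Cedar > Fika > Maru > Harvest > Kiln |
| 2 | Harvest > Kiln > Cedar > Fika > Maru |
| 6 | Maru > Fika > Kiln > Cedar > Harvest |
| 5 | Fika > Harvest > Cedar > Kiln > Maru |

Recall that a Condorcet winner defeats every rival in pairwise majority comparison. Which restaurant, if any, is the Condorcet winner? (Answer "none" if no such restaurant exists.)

none

Check each pair by majority over 25 ballots:
Harvest vs Cedar: Cedar, 16–9.
Harvest–Fika: Fika 21–4.
Harvest vs Maru: Maru, 14–11.
Harvest vs Kiln: Kiln, 14–11.
Cedar–Fika: Fika 13–12.
Cedar–Maru: Maru 14–11.
Cedar vs Kiln: Kiln, 16–9.
Fika vs Maru: Maru, 14–11.
Fika vs Kiln: Fika wins 15–10.
Maru vs Kiln: Kiln wins 15–10.
Each restaurant drops at least one matchup (Harvest loses to Cedar; Cedar loses to Fika; Fika loses to Maru; Maru loses to Kiln; Kiln loses to Fika); the cycle Fika > Kiln > Maru > Fika rules out a Condorcet winner.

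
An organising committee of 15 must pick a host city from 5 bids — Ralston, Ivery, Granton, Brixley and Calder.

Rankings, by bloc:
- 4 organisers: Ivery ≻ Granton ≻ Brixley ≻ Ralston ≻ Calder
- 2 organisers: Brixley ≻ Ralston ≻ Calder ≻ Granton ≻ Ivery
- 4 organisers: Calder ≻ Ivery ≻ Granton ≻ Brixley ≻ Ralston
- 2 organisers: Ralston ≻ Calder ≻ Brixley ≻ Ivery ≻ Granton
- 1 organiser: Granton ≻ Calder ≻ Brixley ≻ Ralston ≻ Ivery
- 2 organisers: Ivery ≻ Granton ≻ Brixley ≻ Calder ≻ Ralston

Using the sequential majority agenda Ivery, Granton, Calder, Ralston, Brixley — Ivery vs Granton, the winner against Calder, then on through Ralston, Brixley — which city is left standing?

Brixley

Round 1: Ivery vs Granton — 12–3, Ivery advances.
Round 2: Ivery vs Calder — 6–9, Calder advances.
Round 3: Calder vs Ralston — 7–8, Ralston advances.
Round 4: Ralston vs Brixley — 2–13, Brixley advances.
Brixley survives the agenda.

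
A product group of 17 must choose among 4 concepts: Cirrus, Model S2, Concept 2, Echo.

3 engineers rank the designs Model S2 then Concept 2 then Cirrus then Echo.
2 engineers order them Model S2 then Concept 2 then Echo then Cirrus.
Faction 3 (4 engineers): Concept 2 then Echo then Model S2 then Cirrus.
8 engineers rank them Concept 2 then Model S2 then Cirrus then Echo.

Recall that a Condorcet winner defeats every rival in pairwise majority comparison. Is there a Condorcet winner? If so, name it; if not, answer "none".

Concept 2

Head-to-head results (17 engineers):
Cirrus vs Model S2: Cirrus is ranked higher on 0 ballots, Model S2 on 17. Model S2 wins 17–0.
Cirrus vs Concept 2: 0 for Cirrus, 17 for Concept 2 — Concept 2 by 17–0.
Cirrus vs Echo: Cirrus is ranked higher on 3+8 = 11 ballots, Echo on 6. Cirrus wins 11–6.
Model S2 vs Concept 2: 3+2 = 5 for Model S2, 12 for Concept 2 — Concept 2 by 12–5.
Model S2 vs Echo: 3+2+8 = 13 for Model S2, 4 for Echo — Model S2 by 13–4.
Concept 2 vs Echo: 3+2+4+8 = 17 for Concept 2, 0 for Echo — Concept 2 by 17–0.
Concept 2 wins every pairwise contest, so Concept 2 is the Condorcet winner.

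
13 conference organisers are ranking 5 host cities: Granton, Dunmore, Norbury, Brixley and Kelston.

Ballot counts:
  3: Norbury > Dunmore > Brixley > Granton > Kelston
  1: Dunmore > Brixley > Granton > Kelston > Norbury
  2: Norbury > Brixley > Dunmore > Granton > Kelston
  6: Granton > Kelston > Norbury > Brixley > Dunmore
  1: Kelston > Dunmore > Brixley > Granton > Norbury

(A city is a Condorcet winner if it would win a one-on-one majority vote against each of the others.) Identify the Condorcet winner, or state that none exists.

none

Pairwise majorities:
Granton–Dunmore: Dunmore 7–6.
Granton vs Norbury: Granton, 8–5.
Granton vs Brixley: Brixley wins 7–6.
Granton vs Kelston: 3+1+2+6 = 12 for Granton, 1 for Kelston — Granton by 12–1.
Dunmore vs Norbury: Norbury, 11–2.
Dunmore vs Brixley: Brixley wins 8–5.
Dunmore vs Kelston: Dunmore is ranked higher on 3+1+2 = 6 ballots, Kelston on 7. Kelston wins 7–6.
Norbury vs Brixley: Norbury, 11–2.
Norbury vs Kelston: 3+2 = 5 for Norbury, 8 for Kelston — Kelston by 8–5.
Brixley vs Kelston: 6 to 7, Kelston.
Every city loses at least once (Granton loses to Dunmore; Dunmore loses to Norbury; Norbury loses to Granton; Brixley loses to Norbury; Kelston loses to Granton). The majority relation contains the cycle Granton > Norbury > Dunmore > Granton, so there is no Condorcet winner.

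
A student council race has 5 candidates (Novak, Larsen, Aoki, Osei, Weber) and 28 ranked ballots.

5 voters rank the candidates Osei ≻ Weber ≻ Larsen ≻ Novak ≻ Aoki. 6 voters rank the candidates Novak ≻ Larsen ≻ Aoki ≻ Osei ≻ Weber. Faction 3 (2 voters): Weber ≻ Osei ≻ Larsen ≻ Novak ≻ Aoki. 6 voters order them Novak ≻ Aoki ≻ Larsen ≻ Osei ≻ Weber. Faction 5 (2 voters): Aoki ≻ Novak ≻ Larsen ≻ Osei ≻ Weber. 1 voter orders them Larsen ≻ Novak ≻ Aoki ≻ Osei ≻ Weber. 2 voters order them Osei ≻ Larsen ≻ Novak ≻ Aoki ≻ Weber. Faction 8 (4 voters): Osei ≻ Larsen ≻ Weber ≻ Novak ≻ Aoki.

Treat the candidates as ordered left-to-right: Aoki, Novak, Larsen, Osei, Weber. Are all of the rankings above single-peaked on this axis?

Axis positions: Aoki=1, Novak=2, Larsen=3, Osei=4, Weber=5.
Faction 1 (peak Osei at position 4): ranking walks positions 4-5-3-2-1, expanding outward from the peak — single-peaked.
Faction 2 (peak Novak at position 2): ranking walks positions 2-3-1-4-5, expanding outward from the peak — single-peaked.
Faction 3 (peak Weber at position 5): ranking walks positions 5-4-3-2-1, expanding outward from the peak — single-peaked.
Faction 4 (peak Novak at position 2): ranking walks positions 2-1-3-4-5, expanding outward from the peak — single-peaked.
Faction 5 (peak Aoki at position 1): ranking walks positions 1-2-3-4-5, expanding outward from the peak — single-peaked.
Faction 6 (peak Larsen at position 3): ranking walks positions 3-2-1-4-5, expanding outward from the peak — single-peaked.
Faction 7 (peak Osei at position 4): ranking walks positions 4-3-2-1-5, expanding outward from the peak — single-peaked.
Faction 8 (peak Osei at position 4): ranking walks positions 4-3-5-2-1, expanding outward from the peak — single-peaked.
Every ranking is single-peaked on this axis.

yes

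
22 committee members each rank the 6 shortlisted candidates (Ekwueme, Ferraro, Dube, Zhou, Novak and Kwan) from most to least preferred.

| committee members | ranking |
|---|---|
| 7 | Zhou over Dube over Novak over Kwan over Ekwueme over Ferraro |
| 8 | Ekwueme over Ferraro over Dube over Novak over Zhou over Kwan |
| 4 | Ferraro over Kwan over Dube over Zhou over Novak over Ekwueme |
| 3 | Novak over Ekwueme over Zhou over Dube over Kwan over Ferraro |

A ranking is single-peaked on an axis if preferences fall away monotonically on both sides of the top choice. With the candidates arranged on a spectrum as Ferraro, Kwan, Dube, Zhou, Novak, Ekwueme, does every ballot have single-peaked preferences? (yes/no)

no

Axis positions: Ferraro=1, Kwan=2, Dube=3, Zhou=4, Novak=5, Ekwueme=6.
Ballot type 1 (peak Zhou at position 4): ranking walks positions 4-3-5-2-6-1, expanding outward from the peak — single-peaked.
Ballot type 2: ranking walks positions 6-1-3-5-4-2; Ferraro is ranked above Novak even though Novak lies between Ferraro and the peak Ekwueme on the axis — preferences dip and rise again. Not single-peaked.
Ballot type 3 (peak Ferraro at position 1): ranking walks positions 1-2-3-4-5-6, expanding outward from the peak — single-peaked.
Ballot type 4 (peak Novak at position 5): ranking walks positions 5-6-4-3-2-1, expanding outward from the peak — single-peaked.
Ballot type 2 violates single-peakedness, so the profile is not single-peaked on this axis.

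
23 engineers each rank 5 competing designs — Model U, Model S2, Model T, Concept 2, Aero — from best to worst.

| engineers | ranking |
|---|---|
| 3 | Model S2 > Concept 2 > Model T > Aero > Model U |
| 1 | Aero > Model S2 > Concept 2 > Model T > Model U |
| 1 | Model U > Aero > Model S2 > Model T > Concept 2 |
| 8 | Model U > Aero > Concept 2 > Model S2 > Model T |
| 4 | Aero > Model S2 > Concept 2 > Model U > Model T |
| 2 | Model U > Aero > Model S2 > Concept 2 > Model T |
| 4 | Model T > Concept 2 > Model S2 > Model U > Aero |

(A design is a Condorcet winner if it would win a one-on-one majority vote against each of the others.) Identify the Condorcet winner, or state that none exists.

Pairwise majorities:
Model U vs Model S2: Model S2 wins 12–11.
Model U vs Model T: Model U wins 15–8.
Model U vs Concept 2: Concept 2, 12–11.
Model U–Aero: Model U 15–8.
Model S2–Model T: Model S2 19–4.
Model S2 vs Concept 2: Concept 2, 12–11.
Model S2 vs Aero: Aero wins 16–7.
Model T–Concept 2: Concept 2 18–5.
Model T–Aero: Aero 16–7.
Concept 2–Aero: Aero 16–7.
No design is unbeaten: Model U loses to Model S2; Model S2 loses to Concept 2; Model T loses to Model U; Concept 2 loses to Aero; Aero loses to Model U. In particular Model U > Aero > Model S2 > Model U is a majority cycle — no Condorcet winner exists.

none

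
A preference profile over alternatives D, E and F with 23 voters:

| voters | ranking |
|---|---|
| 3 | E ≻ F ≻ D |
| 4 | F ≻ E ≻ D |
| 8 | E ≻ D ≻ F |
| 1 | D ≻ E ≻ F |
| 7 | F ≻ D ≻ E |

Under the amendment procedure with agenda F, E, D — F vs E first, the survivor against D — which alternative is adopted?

Round 1: F vs E — 11–12, E advances.
Round 2: E vs D — 15–8, E advances.
The agenda winner is E.

E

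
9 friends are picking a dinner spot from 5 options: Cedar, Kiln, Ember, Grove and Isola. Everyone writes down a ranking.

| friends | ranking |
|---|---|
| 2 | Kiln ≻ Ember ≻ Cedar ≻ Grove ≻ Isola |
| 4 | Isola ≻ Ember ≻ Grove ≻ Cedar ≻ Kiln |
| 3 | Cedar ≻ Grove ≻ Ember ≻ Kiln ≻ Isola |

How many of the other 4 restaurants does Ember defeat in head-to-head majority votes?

4

Ember against each rival (9 friends):
Ember vs Cedar: Ember preferred on 2+4 = 6 ballots; Ember wins 6–3.
Ember vs Kiln: Ember preferred on 4+3 = 7 ballots; Ember wins 7–2.
Ember vs Grove: 6 to 3, Ember.
Ember–Isola: Ember 5–4.
Ember beats Cedar, Kiln, Grove, Isola — 4 pairwise wins.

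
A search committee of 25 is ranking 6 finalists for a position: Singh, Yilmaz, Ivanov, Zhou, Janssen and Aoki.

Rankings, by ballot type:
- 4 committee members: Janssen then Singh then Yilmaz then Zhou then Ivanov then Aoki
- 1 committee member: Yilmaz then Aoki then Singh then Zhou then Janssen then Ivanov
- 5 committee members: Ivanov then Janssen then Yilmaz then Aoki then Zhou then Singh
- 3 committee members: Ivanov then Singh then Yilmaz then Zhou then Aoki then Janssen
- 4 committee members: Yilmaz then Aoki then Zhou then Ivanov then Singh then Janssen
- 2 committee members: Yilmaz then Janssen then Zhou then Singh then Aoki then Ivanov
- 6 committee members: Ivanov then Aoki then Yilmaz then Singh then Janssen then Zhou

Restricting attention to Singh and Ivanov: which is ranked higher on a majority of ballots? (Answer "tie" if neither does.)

Ivanov

Ballots ranking Singh above Ivanov: 4 + 1 + 2 = 7.
Ballots ranking Ivanov above Singh: 25 − 7 = 18.
Ivanov wins the head-to-head 18–7.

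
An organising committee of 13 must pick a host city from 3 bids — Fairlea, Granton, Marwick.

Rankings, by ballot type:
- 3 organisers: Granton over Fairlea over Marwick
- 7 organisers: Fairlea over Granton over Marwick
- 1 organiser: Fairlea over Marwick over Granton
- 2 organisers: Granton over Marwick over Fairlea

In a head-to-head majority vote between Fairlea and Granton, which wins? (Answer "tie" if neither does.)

Ballots ranking Fairlea above Granton: 7 + 1 = 8.
Ballots ranking Granton above Fairlea: 13 − 8 = 5.
Fairlea wins the head-to-head 8–5.

Fairlea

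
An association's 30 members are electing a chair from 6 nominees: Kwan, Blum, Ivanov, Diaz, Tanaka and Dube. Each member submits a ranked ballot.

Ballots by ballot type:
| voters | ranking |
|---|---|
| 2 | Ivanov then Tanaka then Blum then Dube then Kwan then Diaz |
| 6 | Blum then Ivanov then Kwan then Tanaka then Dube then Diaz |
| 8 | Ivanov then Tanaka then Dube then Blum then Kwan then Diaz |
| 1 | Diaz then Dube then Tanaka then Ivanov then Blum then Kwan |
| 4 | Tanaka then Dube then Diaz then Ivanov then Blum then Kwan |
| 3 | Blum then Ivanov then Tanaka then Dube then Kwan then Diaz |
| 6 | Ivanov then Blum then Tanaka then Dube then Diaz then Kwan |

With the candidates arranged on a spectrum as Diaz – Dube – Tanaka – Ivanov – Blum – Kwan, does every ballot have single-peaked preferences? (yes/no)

yes

Axis positions: Diaz=1, Dube=2, Tanaka=3, Ivanov=4, Blum=5, Kwan=6.
Ballot type 1 (peak Ivanov at position 4): ranking walks positions 4-3-5-2-6-1, expanding outward from the peak — single-peaked.
Ballot type 2 (peak Blum at position 5): ranking walks positions 5-4-6-3-2-1, expanding outward from the peak — single-peaked.
Ballot type 3 (peak Ivanov at position 4): ranking walks positions 4-3-2-5-6-1, expanding outward from the peak — single-peaked.
Ballot type 4 (peak Diaz at position 1): ranking walks positions 1-2-3-4-5-6, expanding outward from the peak — single-peaked.
Ballot type 5 (peak Tanaka at position 3): ranking walks positions 3-2-1-4-5-6, expanding outward from the peak — single-peaked.
Ballot type 6 (peak Blum at position 5): ranking walks positions 5-4-3-2-6-1, expanding outward from the peak — single-peaked.
Ballot type 7 (peak Ivanov at position 4): ranking walks positions 4-5-3-2-1-6, expanding outward from the peak — single-peaked.
Every ranking is single-peaked on this axis.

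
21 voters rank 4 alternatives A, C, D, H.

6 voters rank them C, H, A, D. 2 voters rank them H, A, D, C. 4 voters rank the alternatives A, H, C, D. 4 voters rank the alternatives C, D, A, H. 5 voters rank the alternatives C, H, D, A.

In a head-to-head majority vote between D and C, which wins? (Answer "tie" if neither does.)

Ballots ranking D above C: 2.
Ballots ranking C above D: 21 − 2 = 19.
C wins the head-to-head 19–2.

C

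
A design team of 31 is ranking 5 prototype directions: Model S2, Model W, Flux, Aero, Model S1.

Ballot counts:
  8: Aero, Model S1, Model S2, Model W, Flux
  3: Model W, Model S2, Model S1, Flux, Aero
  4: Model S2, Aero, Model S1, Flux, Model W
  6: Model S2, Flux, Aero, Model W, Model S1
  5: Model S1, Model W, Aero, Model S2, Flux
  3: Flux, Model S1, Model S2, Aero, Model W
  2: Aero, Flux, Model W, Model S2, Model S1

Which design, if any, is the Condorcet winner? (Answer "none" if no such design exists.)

Check each pair by majority over 31 ballots:
Model S2 vs Model W: 21 to 10, Model S2.
Model S2 vs Flux: 26 to 5, Model S2.
Model S2 vs Aero: 16 to 15, Model S2.
Model S2 vs Model S1: 3+4+6+2 = 15 for Model S2, 16 for Model S1 — Model S1 by 16–15.
Model W vs Flux: 8+3+5 = 16 for Model W, 15 for Flux — Model W by 16–15.
Model W vs Aero: Model W preferred on 3+5 = 8 ballots; Aero wins 23–8.
Model W vs Model S1: 11 to 20, Model S1.
Flux vs Aero: 12 to 19, Aero.
Flux vs Model S1: Flux is ranked higher on 6+3+2 = 11 ballots, Model S1 on 20. Model S1 wins 20–11.
Aero vs Model S1: Aero is ranked higher on 8+4+6+2 = 20 ballots, Model S1 on 11. Aero wins 20–11.
Every design loses at least once (Model S2 loses to Model S1; Model W loses to Model S2; Flux loses to Model S2; Aero loses to Model S2; Model S1 loses to Aero). The majority relation contains the cycle Model S2 → Aero → Model S1 → Model S2, so there is no Condorcet winner.

none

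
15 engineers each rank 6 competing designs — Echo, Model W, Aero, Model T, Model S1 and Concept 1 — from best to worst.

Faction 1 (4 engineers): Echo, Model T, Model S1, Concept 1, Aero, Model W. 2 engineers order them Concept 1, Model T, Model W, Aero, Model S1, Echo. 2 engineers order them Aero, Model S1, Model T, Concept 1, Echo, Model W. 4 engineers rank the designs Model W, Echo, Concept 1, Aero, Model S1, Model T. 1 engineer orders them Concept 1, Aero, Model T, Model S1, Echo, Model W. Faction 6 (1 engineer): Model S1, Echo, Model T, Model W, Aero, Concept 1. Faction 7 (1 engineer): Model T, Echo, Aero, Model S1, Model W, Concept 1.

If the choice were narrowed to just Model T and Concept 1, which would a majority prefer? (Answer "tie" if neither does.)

Ballots ranking Model T above Concept 1: 4 + 2 + 1 + 1 = 8.
Ballots ranking Concept 1 above Model T: 15 − 8 = 7.
Model T wins the head-to-head 8–7.

Model T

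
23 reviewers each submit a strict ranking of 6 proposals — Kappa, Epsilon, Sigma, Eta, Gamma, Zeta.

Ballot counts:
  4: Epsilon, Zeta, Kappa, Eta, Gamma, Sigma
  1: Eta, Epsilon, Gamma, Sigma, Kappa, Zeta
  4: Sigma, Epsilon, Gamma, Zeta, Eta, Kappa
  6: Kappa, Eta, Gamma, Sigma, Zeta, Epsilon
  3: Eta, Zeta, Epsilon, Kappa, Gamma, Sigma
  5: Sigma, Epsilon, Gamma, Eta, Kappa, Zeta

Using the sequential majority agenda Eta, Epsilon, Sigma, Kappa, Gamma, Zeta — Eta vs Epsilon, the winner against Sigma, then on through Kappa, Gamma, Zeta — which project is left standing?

Kappa

Round 1: Eta vs Epsilon — 10–13, Epsilon advances.
Round 2: Epsilon vs Sigma — 8–15, Sigma advances.
Round 3: Sigma vs Kappa — 10–13, Kappa advances.
Round 4: Kappa vs Gamma — 13–10, Kappa advances.
Round 5: Kappa vs Zeta — 12–11, Kappa advances.
Kappa survives the agenda.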